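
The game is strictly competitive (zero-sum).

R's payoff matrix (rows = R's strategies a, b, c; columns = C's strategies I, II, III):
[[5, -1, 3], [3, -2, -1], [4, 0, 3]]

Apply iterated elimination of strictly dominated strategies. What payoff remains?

0

Column I is strictly dominated by II for C (-1<5, -2<3, 0<4); eliminate I.
Row b is strictly dominated by row a (-1>-2, 3>-1); eliminate b.
Column III is strictly dominated by II for C (-1<3, 0<3); eliminate III.
Row a is strictly dominated by row c (0>-1); eliminate a.
Only (c, II) remains, with payoff 0.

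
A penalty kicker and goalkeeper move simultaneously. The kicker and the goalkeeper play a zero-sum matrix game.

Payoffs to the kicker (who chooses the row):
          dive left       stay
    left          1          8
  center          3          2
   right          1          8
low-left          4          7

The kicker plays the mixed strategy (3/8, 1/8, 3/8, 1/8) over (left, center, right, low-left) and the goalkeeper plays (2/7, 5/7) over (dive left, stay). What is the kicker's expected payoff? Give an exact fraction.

Against (2/7, 5/7), each row's expected payoff is left: 6; center: 16/7; right: 6; low-left: 43/7.
Taking the (3/8, 1/8, 3/8, 1/8)-weighted average: (3/8)·(6) + (1/8)·(16/7) + (3/8)·(6) + (1/8)·(43/7) = 311/56.

311/56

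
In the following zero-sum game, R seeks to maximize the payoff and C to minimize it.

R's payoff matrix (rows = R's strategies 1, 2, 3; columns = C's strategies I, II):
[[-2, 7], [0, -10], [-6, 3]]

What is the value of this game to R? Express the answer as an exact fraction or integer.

-20/19

Row 3 is strictly dominated by row 1, so R never plays it.
The remaining 2×2 game on (1, 2) × (I, II) has no saddle point. Let R play 1 with probability p; indifference gives −2p = 7p − 10(1−p), so p = 10/19.
Similarly C's optimal q on I is 17/19, and the value is -2·(17/19) + (7)·(2/19) = -20/19.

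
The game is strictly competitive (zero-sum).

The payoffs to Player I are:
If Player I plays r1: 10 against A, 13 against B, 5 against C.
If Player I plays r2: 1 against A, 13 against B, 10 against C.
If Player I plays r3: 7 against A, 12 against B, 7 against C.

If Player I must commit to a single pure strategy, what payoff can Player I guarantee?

The worst-case payoff for each row is r1: 5, r2: 1, r3: 7.
The best of these is 7.

7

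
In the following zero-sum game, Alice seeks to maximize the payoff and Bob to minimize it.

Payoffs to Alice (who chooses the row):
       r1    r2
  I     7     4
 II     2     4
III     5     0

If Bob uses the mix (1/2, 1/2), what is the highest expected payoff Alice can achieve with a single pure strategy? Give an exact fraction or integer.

11/2

I: (7)·(1/2) + (4)·(1/2) = 11/2.
II: (2)·(1/2) + (4)·(1/2) = 3.
III: (5)·(1/2) + (0)·(1/2) = 5/2.
The best pure response is I with expected payoff 11/2.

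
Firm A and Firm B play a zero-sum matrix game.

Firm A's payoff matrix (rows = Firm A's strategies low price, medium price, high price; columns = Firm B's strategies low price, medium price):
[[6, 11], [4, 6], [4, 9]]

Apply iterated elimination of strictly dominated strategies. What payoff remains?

Column medium price is strictly dominated by low price for Firm B (6<11, 4<6, 4<9); eliminate medium price.
Row medium price is strictly dominated by row low price (6>4); eliminate medium price.
Row high price is strictly dominated by row low price (6>4); eliminate high price.
Only (low price, low price) remains, with payoff 6.

6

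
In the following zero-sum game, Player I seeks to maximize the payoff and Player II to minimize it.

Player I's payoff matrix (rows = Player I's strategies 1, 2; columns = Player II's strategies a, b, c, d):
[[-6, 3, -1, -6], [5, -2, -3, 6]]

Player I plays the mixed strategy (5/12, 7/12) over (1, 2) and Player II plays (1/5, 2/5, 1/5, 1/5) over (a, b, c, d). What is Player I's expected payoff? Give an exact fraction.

-7/60

Against (1/5, 2/5, 1/5, 1/5), each row's expected payoff is 1: -7/5; 2: 4/5.
Taking the (5/12, 7/12)-weighted average: (5/12)·(-7/5) + (7/12)·(4/5) = -7/60.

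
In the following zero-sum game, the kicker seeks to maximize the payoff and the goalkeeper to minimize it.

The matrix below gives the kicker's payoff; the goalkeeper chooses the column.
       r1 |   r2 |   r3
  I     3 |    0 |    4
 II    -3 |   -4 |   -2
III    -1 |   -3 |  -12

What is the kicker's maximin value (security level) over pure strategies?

0

The worst-case payoff for each row is I: 0, II: -4, III: -12.
The best of these is 0.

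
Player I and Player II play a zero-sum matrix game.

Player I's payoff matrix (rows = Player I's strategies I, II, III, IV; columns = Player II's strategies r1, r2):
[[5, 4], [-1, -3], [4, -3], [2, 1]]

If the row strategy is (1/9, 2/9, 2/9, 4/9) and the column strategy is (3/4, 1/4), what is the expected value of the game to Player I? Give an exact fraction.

53/36

Against (3/4, 1/4), each row's expected payoff is I: 19/4; II: -3/2; III: 9/4; IV: 7/4.
Taking the (1/9, 2/9, 2/9, 4/9)-weighted average: (1/9)·(19/4) + (2/9)·(-3/2) + (2/9)·(9/4) + (4/9)·(7/4) = 53/36.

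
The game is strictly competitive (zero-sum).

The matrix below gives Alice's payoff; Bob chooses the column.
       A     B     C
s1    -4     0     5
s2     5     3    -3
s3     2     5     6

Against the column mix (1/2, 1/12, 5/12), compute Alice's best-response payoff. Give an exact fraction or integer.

47/12

s1: (-4)·(1/2) + (0)·(1/12) + (5)·(5/12) = 1/12.
s2: (5)·(1/2) + (3)·(1/12) + (-3)·(5/12) = 3/2.
s3: (2)·(1/2) + (5)·(1/12) + (6)·(5/12) = 47/12.
The best pure response is s3 with expected payoff 47/12.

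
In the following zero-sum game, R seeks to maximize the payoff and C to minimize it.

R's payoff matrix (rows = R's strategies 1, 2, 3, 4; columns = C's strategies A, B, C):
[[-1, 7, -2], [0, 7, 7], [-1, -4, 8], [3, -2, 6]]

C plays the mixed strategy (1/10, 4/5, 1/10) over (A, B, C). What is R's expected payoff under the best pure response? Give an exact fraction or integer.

63/10

1: (-1)·(1/10) + (7)·(4/5) + (-2)·(1/10) = 53/10.
2: (0)·(1/10) + (7)·(4/5) + (7)·(1/10) = 63/10.
3: (-1)·(1/10) + (-4)·(4/5) + (8)·(1/10) = -5/2.
4: (3)·(1/10) + (-2)·(4/5) + (6)·(1/10) = -7/10.
The best pure response is 2 with expected payoff 63/10.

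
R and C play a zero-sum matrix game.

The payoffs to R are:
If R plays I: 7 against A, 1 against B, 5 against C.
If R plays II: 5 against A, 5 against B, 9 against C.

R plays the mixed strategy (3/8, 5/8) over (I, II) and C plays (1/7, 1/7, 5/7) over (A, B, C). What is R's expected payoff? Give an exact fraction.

187/28

Against (1/7, 1/7, 5/7), each row's expected payoff is I: 33/7; II: 55/7.
Taking the (3/8, 5/8)-weighted average: (3/8)·(33/7) + (5/8)·(55/7) = 187/28.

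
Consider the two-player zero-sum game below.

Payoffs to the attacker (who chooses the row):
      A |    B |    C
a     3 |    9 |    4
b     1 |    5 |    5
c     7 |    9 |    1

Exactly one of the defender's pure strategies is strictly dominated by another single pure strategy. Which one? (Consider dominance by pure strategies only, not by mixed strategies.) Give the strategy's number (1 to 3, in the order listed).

The defender prefers columns that give the attacker less. Compare B with A: 3 < 9, 1 < 5, 7 < 9.
So A strictly dominates B for the defender; B is strictly dominated.

2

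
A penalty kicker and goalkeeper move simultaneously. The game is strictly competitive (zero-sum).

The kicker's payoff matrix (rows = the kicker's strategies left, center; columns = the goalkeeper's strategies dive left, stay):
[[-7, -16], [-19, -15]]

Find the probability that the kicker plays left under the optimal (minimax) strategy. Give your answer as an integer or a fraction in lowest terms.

4/13

Row minima are -16 and -19, so the kicker's maximin is -16; column maxima are -7 and -15, so the goalkeeper's minimax is -15. These differ, so the equilibrium is in mixed strategies.
Let the kicker play left with probability p. The goalkeeper is indifferent when −7p − 19(1−p) = −16p − 15(1−p), giving p = 4/13.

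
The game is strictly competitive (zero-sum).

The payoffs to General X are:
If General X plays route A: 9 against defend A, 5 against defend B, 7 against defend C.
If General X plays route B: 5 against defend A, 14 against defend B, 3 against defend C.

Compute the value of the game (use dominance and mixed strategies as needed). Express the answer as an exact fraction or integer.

Column defend A is strictly dominated by defend C for General Y (it gives General X more in every row).
The remaining 2×2 game on (route A, route B) × (defend B, defend C) has no saddle point. Let General X play route A with probability p; indifference gives 5p + 14(1−p) = 7p + 3(1−p), so p = 11/13.
Similarly General Y's optimal q on defend B is 4/13, and the value is 5·(4/13) + (7)·(9/13) = 83/13.

83/13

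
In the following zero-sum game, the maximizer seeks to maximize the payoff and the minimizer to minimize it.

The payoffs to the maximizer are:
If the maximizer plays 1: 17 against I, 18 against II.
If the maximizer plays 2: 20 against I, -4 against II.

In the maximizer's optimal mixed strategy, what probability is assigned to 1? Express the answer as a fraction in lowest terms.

Row minima are 17 and -4, so the maximizer's maximin is 17; column maxima are 20 and 18, so the minimizer's minimax is 18. These differ, so the equilibrium is in mixed strategies.
Let the maximizer play 1 with probability p. The minimizer is indifferent when 17p + 20(1−p) = 18p − 4(1−p), giving p = 24/25.

24/25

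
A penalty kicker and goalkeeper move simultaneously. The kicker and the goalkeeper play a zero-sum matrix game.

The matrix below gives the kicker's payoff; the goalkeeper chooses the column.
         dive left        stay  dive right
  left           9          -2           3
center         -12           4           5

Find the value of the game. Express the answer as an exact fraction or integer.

Column dive right is strictly dominated by stay for the goalkeeper (it gives the kicker more in every row).
The remaining 2×2 game on (left, center) × (dive left, stay) has no saddle point. Let the kicker play left with probability p; indifference gives 9p − 12(1−p) = −2p + 4(1−p), so p = 16/27.
Similarly the goalkeeper's optimal q on dive left is 2/9, and the value is 9·(2/9) + (-2)·(7/9) = 4/9.

4/9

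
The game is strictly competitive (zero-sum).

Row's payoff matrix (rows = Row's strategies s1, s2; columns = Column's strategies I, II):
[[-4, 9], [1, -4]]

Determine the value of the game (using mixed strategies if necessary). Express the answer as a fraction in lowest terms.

Row minima are -4 and -4, so Row's maximin is -4; column maxima are 1 and 9, so Column's minimax is 1. These differ, so the equilibrium is in mixed strategies.
Let Row play s1 with probability p. Column is indifferent when −4p + (1−p) = 9p − 4(1−p), giving p = 5/18.
Let Column play I with probability q. Row is indifferent when −4q + 9(1−q) = q − 4(1−q), giving q = 13/18.
The value is -4·(13/18) + (9)·(5/18) = -7/18.

-7/18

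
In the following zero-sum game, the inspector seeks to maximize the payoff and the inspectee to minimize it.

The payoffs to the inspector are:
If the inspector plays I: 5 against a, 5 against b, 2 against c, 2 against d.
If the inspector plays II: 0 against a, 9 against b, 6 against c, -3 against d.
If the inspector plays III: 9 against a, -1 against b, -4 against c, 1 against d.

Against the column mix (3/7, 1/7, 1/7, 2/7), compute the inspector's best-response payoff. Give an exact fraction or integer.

26/7

I: (5)·(3/7) + (5)·(1/7) + (2)·(1/7) + (2)·(2/7) = 26/7.
II: (0)·(3/7) + (9)·(1/7) + (6)·(1/7) + (-3)·(2/7) = 9/7.
III: (9)·(3/7) + (-1)·(1/7) + (-4)·(1/7) + (1)·(2/7) = 24/7.
The best pure response is I with expected payoff 26/7.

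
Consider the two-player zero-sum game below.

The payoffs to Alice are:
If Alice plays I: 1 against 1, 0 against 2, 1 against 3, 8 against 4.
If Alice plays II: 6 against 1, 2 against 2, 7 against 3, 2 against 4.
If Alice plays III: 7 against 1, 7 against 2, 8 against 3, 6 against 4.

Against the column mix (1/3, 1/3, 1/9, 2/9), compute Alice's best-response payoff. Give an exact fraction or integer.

62/9

I: (1)·(1/3) + (0)·(1/3) + (1)·(1/9) + (8)·(2/9) = 20/9.
II: (6)·(1/3) + (2)·(1/3) + (7)·(1/9) + (2)·(2/9) = 35/9.
III: (7)·(1/3) + (7)·(1/3) + (8)·(1/9) + (6)·(2/9) = 62/9.
The best pure response is III with expected payoff 62/9.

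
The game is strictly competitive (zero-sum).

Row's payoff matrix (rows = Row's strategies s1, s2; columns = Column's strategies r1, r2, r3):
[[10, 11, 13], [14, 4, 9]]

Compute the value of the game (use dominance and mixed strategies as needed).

114/11

Column r3 is strictly dominated by r2 for Column (it gives Row more in every row).
The remaining 2×2 game on (s1, s2) × (r1, r2) has no saddle point. Let Row play s1 with probability p; indifference gives 10p + 14(1−p) = 11p + 4(1−p), so p = 10/11.
Similarly Column's optimal q on r1 is 7/11, and the value is 10·(7/11) + (11)·(4/11) = 114/11.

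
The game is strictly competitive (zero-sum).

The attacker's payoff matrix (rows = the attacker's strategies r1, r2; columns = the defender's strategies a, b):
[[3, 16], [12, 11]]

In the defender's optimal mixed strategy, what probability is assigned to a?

Row minima are 3 and 11, so the attacker's maximin is 11; column maxima are 12 and 16, so the defender's minimax is 12. These differ, so the equilibrium is in mixed strategies.
Let the defender play a with probability q. The attacker is indifferent when 3q + 16(1−q) = 12q + 11(1−q), giving q = 5/14.

5/14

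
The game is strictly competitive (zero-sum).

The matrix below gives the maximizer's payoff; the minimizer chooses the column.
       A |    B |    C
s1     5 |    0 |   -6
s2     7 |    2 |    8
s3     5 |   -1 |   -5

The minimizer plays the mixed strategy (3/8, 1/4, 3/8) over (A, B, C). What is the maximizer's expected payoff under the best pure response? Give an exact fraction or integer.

49/8

s1: (5)·(3/8) + (0)·(1/4) + (-6)·(3/8) = -3/8.
s2: (7)·(3/8) + (2)·(1/4) + (8)·(3/8) = 49/8.
s3: (5)·(3/8) + (-1)·(1/4) + (-5)·(3/8) = -1/4.
The best pure response is s2 with expected payoff 49/8.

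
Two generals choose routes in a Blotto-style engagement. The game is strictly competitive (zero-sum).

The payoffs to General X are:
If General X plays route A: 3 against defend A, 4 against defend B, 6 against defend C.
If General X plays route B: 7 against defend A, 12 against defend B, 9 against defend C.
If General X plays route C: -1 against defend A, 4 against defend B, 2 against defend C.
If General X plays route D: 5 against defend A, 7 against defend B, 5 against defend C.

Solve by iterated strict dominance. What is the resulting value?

Column defend B is strictly dominated by defend A for General Y (3<4, 7<12, -1<4, 5<7); eliminate defend B.
Row route C is strictly dominated by row route A (3>-1, 6>2); eliminate route C.
Row route D is strictly dominated by row route B (7>5, 9>5); eliminate route D.
Row route A is strictly dominated by row route B (7>3, 9>6); eliminate route A.
Column defend C is strictly dominated by defend A for General Y (7<9); eliminate defend C.
Only (route B, defend A) remains, with payoff 7.

7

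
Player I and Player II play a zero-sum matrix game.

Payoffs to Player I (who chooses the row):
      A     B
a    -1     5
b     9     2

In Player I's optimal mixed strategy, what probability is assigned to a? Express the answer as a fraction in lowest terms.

Row minima are -1 and 2, so Player I's maximin is 2; column maxima are 9 and 5, so Player II's minimax is 5. These differ, so the equilibrium is in mixed strategies.
Let Player I play a with probability p. Player II is indifferent when −p + 9(1−p) = 5p + 2(1−p), giving p = 7/13.

7/13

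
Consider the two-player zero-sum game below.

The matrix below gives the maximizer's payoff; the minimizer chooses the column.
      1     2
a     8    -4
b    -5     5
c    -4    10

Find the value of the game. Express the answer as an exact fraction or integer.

Row b is strictly dominated by row c, so the maximizer never plays it.
The remaining 2×2 game on (a, c) × (1, 2) has no saddle point. Let the maximizer play a with probability p; indifference gives 8p − 4(1−p) = −4p + 10(1−p), so p = 7/13.
Similarly the minimizer's optimal q on 1 is 7/13, and the value is 8·(7/13) + (-4)·(6/13) = 32/13.

32/13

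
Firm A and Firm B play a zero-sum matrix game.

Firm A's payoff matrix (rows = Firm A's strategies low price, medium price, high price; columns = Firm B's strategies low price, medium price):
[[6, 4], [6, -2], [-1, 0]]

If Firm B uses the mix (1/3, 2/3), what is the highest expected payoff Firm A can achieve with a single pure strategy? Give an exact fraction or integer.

14/3

low price: (6)·(1/3) + (4)·(2/3) = 14/3.
medium price: (6)·(1/3) + (-2)·(2/3) = 2/3.
high price: (-1)·(1/3) + (0)·(2/3) = -1/3.
The best pure response is low price with expected payoff 14/3.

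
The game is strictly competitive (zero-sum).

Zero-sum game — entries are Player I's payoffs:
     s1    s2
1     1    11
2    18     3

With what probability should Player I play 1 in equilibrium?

3/5

Row minima are 1 and 3, so Player I's maximin is 3; column maxima are 18 and 11, so Player II's minimax is 11. These differ, so the equilibrium is in mixed strategies.
Let Player I play 1 with probability p. Player II is indifferent when p + 18(1−p) = 11p + 3(1−p), giving p = 3/5.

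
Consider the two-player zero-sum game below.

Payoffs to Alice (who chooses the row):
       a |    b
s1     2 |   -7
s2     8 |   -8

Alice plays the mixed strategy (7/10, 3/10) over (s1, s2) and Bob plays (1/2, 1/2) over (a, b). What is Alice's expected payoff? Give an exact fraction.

-7/4

Against (1/2, 1/2), each row's expected payoff is s1: -5/2; s2: 0.
Taking the (7/10, 3/10)-weighted average: (7/10)·(-5/2) + (3/10)·(0) = -7/4.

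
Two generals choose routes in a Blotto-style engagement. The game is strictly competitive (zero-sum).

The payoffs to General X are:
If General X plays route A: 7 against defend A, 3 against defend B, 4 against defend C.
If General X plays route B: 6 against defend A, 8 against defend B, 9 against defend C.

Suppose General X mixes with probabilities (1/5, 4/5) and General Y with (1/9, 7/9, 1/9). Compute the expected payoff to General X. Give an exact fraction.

Against (1/9, 7/9, 1/9), each row's expected payoff is route A: 32/9; route B: 71/9.
Taking the (1/5, 4/5)-weighted average: (1/5)·(32/9) + (4/5)·(71/9) = 316/45.

316/45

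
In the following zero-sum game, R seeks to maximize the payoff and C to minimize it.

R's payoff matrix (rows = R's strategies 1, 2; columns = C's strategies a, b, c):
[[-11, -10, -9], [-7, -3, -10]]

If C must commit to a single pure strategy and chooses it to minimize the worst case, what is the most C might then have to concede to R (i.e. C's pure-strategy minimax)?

The worst case (largest entry) in each column is a: -7, b: -3, c: -9.
The best (smallest) of these is -9.

-9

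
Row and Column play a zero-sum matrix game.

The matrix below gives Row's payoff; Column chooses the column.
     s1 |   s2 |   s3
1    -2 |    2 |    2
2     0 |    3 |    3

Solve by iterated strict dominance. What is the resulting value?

0

Column s2 is strictly dominated by s1 for Column (-2<2, 0<3); eliminate s2.
Row 1 is strictly dominated by row 2 (0>-2, 3>2); eliminate 1.
Column s3 is strictly dominated by s1 for Column (0<3); eliminate s3.
Only (2, s1) remains, with payoff 0.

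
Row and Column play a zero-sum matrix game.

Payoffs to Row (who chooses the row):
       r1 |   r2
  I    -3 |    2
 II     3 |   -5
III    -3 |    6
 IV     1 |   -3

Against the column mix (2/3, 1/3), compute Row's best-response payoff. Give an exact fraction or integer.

1/3

I: (-3)·(2/3) + (2)·(1/3) = -4/3.
II: (3)·(2/3) + (-5)·(1/3) = 1/3.
III: (-3)·(2/3) + (6)·(1/3) = 0.
IV: (1)·(2/3) + (-3)·(1/3) = -1/3.
The best pure response is II with expected payoff 1/3.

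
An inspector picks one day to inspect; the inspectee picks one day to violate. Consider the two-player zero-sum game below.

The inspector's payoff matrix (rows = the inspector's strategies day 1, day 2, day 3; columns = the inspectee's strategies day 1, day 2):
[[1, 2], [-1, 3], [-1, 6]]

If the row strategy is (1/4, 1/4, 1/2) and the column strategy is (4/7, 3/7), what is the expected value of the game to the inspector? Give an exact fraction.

Against (4/7, 3/7), each row's expected payoff is day 1: 10/7; day 2: 5/7; day 3: 2.
Taking the (1/4, 1/4, 1/2)-weighted average: (1/4)·(10/7) + (1/4)·(5/7) + (1/2)·(2) = 43/28.

43/28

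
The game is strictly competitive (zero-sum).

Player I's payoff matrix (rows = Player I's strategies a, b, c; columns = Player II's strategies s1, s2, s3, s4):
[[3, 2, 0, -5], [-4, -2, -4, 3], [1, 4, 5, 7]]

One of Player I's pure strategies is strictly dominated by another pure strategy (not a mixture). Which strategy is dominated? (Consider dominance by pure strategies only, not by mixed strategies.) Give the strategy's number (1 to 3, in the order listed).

2

Compare b with c: 1 > -4, 4 > -2, 5 > -4, 7 > 3.
So c strictly dominates b for Player I; b is strictly dominated.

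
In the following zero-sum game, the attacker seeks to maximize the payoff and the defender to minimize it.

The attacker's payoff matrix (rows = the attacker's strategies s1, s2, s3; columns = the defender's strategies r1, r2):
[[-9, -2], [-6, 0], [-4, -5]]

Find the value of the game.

-30/7

Row s1 is strictly dominated by row s2, so the attacker never plays it.
The remaining 2×2 game on (s2, s3) × (r1, r2) has no saddle point. Let the attacker play s2 with probability p; indifference gives −6p − 4(1−p) = −5(1−p), so p = 1/7.
Similarly the defender's optimal q on r1 is 5/7, and the value is -6·(5/7) + (0)·(2/7) = -30/7.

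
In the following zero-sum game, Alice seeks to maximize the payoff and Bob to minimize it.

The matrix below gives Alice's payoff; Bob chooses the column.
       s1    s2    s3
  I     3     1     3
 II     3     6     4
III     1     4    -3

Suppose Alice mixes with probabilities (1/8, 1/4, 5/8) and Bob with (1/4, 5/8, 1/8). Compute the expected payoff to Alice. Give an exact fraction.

189/64

Against (1/4, 5/8, 1/8), each row's expected payoff is I: 7/4; II: 5; III: 19/8.
Taking the (1/8, 1/4, 5/8)-weighted average: (1/8)·(7/4) + (1/4)·(5) + (5/8)·(19/8) = 189/64.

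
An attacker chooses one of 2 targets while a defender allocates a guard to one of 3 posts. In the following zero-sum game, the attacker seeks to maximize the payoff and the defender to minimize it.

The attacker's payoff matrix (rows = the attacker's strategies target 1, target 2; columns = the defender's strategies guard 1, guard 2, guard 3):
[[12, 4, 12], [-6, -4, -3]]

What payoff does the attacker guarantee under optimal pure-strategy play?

Row minima: 4, -6 → the attacker's maximin is 4.
Column maxima: 12, 4, 12 → the defender's minimax is 4.
They coincide at (target 1, guard 2), so the value is 4.

4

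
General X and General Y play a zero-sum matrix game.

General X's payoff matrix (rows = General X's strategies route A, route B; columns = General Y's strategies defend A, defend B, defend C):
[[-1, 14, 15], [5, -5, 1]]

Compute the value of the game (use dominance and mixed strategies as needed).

Column defend C is strictly dominated by defend B for General Y (it gives General X more in every row).
The remaining 2×2 game on (route A, route B) × (defend A, defend B) has no saddle point. Let General X play route A with probability p; indifference gives −p + 5(1−p) = 14p − 5(1−p), so p = 2/5.
Similarly General Y's optimal q on defend A is 19/25, and the value is -1·(19/25) + (14)·(6/25) = 13/5.

13/5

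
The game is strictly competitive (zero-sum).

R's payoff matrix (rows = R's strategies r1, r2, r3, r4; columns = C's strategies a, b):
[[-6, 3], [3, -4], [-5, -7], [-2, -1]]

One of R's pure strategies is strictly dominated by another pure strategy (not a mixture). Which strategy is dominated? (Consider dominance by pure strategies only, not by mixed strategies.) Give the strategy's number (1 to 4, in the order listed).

Compare r3 with r2: 3 > -5, -4 > -7.
So r2 strictly dominates r3 for R; r3 is strictly dominated.

3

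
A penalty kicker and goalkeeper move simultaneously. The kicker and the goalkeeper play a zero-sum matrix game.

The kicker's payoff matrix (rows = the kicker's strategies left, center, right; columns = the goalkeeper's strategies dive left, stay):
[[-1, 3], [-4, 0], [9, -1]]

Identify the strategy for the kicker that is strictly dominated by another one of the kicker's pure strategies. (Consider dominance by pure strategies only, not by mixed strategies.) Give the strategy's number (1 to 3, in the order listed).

Compare center with left: -1 > -4, 3 > 0.
So left strictly dominates center for the kicker; center is strictly dominated.

2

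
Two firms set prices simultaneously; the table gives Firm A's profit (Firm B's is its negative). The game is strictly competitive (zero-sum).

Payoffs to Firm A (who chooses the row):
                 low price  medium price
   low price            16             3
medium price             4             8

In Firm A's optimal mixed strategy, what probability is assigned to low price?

Row minima are 3 and 4, so Firm A's maximin is 4; column maxima are 16 and 8, so Firm B's minimax is 8. These differ, so the equilibrium is in mixed strategies.
Let Firm A play low price with probability p. Firm B is indifferent when 16p + 4(1−p) = 3p + 8(1−p), giving p = 4/17.

4/17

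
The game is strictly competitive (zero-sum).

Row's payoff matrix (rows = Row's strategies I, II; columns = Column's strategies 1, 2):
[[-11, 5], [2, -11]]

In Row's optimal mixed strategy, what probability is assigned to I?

Row minima are -11 and -11, so Row's maximin is -11; column maxima are 2 and 5, so Column's minimax is 2. These differ, so the equilibrium is in mixed strategies.
Let Row play I with probability p. Column is indifferent when −11p + 2(1−p) = 5p − 11(1−p), giving p = 13/29.

13/29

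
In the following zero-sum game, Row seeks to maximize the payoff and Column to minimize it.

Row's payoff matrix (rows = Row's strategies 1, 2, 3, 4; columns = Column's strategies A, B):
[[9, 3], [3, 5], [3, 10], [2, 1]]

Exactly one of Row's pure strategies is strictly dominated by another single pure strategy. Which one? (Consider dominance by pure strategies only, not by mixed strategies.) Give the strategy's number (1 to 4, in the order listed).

4

Compare 4 with 1: 9 > 2, 3 > 1.
So 1 strictly dominates 4 for Row; 4 is strictly dominated.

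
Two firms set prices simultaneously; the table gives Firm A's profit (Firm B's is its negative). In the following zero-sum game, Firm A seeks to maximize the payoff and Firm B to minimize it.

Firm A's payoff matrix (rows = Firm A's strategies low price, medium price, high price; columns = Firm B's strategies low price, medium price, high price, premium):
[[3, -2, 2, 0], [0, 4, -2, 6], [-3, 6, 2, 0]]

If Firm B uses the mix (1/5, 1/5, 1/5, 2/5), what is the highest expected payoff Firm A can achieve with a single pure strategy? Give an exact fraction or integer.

14/5

low price: (3)·(1/5) + (-2)·(1/5) + (2)·(1/5) + (0)·(2/5) = 3/5.
medium price: (0)·(1/5) + (4)·(1/5) + (-2)·(1/5) + (6)·(2/5) = 14/5.
high price: (-3)·(1/5) + (6)·(1/5) + (2)·(1/5) + (0)·(2/5) = 1.
The best pure response is medium price with expected payoff 14/5.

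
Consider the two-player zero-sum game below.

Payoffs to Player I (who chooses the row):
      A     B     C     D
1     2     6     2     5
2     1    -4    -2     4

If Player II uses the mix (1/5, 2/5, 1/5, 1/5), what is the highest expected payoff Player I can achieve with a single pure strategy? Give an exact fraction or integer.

21/5

1: (2)·(1/5) + (6)·(2/5) + (2)·(1/5) + (5)·(1/5) = 21/5.
2: (1)·(1/5) + (-4)·(2/5) + (-2)·(1/5) + (4)·(1/5) = -1.
The best pure response is 1 with expected payoff 21/5.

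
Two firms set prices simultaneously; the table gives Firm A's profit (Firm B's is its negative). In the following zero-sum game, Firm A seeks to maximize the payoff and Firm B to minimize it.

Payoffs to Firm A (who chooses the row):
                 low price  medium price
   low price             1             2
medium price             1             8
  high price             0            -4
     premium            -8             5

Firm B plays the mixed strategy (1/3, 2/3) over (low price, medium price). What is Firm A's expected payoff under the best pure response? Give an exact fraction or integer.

low price: (1)·(1/3) + (2)·(2/3) = 5/3.
medium price: (1)·(1/3) + (8)·(2/3) = 17/3.
high price: (0)·(1/3) + (-4)·(2/3) = -8/3.
premium: (-8)·(1/3) + (5)·(2/3) = 2/3.
The best pure response is medium price with expected payoff 17/3.

17/3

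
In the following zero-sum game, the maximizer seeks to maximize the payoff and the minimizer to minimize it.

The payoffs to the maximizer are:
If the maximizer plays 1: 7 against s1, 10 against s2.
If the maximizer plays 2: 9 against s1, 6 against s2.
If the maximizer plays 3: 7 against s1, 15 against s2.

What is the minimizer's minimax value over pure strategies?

The worst case (largest entry) in each column is s1: 9, s2: 15.
The best (smallest) of these is 9.

9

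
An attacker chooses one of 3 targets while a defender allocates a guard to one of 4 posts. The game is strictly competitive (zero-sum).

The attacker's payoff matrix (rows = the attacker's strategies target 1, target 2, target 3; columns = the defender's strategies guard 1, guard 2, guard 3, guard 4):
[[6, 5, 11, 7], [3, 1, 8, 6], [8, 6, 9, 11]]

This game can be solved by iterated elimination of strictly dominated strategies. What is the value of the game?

6

Column guard 4 is strictly dominated by guard 1 for the defender (6<7, 3<6, 8<11); eliminate guard 4.
Column guard 1 is strictly dominated by guard 2 for the defender (5<6, 1<3, 6<8); eliminate guard 1.
Row target 2 is strictly dominated by row target 1 (5>1, 11>8); eliminate target 2.
Column guard 3 is strictly dominated by guard 2 for the defender (5<11, 6<9); eliminate guard 3.
Row target 1 is strictly dominated by row target 3 (6>5); eliminate target 1.
Only (target 3, guard 2) remains, with payoff 6.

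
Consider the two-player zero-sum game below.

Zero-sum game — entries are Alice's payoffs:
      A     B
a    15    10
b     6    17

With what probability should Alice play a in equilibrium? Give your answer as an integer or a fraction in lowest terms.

Row minima are 10 and 6, so Alice's maximin is 10; column maxima are 15 and 17, so Bob's minimax is 15. These differ, so the equilibrium is in mixed strategies.
Let Alice play a with probability p. Bob is indifferent when 15p + 6(1−p) = 10p + 17(1−p), giving p = 11/16.

11/16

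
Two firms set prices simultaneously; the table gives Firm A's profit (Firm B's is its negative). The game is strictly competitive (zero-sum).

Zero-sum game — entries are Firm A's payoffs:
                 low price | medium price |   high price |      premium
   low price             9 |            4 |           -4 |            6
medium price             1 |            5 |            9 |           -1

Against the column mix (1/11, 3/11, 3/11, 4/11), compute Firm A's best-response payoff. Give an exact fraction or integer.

39/11

low price: (9)·(1/11) + (4)·(3/11) + (-4)·(3/11) + (6)·(4/11) = 3.
medium price: (1)·(1/11) + (5)·(3/11) + (9)·(3/11) + (-1)·(4/11) = 39/11.
The best pure response is medium price with expected payoff 39/11.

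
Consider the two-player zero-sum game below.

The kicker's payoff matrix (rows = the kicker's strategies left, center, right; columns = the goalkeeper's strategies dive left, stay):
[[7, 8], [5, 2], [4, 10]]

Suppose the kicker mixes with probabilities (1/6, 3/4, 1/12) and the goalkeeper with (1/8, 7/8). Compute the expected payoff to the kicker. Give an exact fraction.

371/96

Against (1/8, 7/8), each row's expected payoff is left: 63/8; center: 19/8; right: 37/4.
Taking the (1/6, 3/4, 1/12)-weighted average: (1/6)·(63/8) + (3/4)·(19/8) + (1/12)·(37/4) = 371/96.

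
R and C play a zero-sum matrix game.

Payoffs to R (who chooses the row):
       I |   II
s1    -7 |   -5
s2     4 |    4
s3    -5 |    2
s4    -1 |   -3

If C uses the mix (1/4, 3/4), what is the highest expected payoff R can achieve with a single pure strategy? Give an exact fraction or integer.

s1: (-7)·(1/4) + (-5)·(3/4) = -11/2.
s2: (4)·(1/4) + (4)·(3/4) = 4.
s3: (-5)·(1/4) + (2)·(3/4) = 1/4.
s4: (-1)·(1/4) + (-3)·(3/4) = -5/2.
The best pure response is s2 with expected payoff 4.

4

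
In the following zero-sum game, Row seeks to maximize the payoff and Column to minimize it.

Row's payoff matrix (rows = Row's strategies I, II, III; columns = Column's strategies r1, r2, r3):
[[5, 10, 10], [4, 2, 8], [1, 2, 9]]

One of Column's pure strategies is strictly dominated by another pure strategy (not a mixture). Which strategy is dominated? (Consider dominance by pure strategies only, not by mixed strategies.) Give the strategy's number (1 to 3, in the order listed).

3

Column prefers columns that give Row less. Compare r3 with r1: 5 < 10, 4 < 8, 1 < 9.
So r1 strictly dominates r3 for Column; r3 is strictly dominated.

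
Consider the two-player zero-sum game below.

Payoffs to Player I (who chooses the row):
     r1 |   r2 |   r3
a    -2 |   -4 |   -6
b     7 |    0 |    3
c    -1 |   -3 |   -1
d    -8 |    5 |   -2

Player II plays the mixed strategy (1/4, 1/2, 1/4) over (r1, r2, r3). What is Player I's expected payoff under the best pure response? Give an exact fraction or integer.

5/2

a: (-2)·(1/4) + (-4)·(1/2) + (-6)·(1/4) = -4.
b: (7)·(1/4) + (0)·(1/2) + (3)·(1/4) = 5/2.
c: (-1)·(1/4) + (-3)·(1/2) + (-1)·(1/4) = -2.
d: (-8)·(1/4) + (5)·(1/2) + (-2)·(1/4) = 0.
The best pure response is b with expected payoff 5/2.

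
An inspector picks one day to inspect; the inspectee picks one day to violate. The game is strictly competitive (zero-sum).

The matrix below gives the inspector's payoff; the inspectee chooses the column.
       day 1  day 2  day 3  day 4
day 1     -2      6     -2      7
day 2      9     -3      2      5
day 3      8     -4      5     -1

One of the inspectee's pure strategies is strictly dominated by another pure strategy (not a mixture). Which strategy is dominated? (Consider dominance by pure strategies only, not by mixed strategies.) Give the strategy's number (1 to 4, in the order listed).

4

The inspectee prefers columns that give the inspector less. Compare day 4 with day 2: 6 < 7, -3 < 5, -4 < -1.
So day 2 strictly dominates day 4 for the inspectee; day 4 is strictly dominated.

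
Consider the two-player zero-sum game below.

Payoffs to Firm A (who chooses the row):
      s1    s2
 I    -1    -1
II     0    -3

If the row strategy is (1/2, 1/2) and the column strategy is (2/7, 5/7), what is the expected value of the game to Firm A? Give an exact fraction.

Against (2/7, 5/7), each row's expected payoff is I: -1; II: -15/7.
Taking the (1/2, 1/2)-weighted average: (1/2)·(-1) + (1/2)·(-15/7) = -11/7.

-11/7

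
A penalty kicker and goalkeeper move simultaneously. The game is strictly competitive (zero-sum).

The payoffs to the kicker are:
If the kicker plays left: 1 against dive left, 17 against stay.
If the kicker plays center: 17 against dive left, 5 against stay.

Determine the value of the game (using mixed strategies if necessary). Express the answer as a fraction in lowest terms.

Row minima are 1 and 5, so the kicker's maximin is 5; column maxima are 17 and 17, so the goalkeeper's minimax is 17. These differ, so the equilibrium is in mixed strategies.
Let the kicker play left with probability p. The goalkeeper is indifferent when p + 17(1−p) = 17p + 5(1−p), giving p = 3/7.
Let the goalkeeper play dive left with probability q. The kicker is indifferent when q + 17(1−q) = 17q + 5(1−q), giving q = 3/7.
The value is 1·(3/7) + (17)·(4/7) = 71/7.

71/7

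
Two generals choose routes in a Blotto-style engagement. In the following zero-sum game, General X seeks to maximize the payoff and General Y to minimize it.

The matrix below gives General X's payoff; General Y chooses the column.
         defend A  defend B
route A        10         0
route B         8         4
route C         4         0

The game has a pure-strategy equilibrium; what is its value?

4

Row minima: 0, 4, 0 → General X's maximin is 4.
Column maxima: 10, 4 → General Y's minimax is 4.
They coincide at (route B, defend B), so the value is 4.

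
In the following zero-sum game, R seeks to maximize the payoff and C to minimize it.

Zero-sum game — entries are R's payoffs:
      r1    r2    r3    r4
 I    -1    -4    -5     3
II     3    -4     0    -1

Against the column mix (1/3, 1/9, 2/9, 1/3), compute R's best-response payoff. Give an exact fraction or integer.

I: (-1)·(1/3) + (-4)·(1/9) + (-5)·(2/9) + (3)·(1/3) = -8/9.
II: (3)·(1/3) + (-4)·(1/9) + (0)·(2/9) + (-1)·(1/3) = 2/9.
The best pure response is II with expected payoff 2/9.

2/9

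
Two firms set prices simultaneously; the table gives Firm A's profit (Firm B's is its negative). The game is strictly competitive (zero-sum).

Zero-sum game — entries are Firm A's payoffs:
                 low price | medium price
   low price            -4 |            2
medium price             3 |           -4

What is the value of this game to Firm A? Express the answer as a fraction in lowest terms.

-10/13

Row minima are -4 and -4, so Firm A's maximin is -4; column maxima are 3 and 2, so Firm B's minimax is 2. These differ, so the equilibrium is in mixed strategies.
Let Firm A play low price with probability p. Firm B is indifferent when −4p + 3(1−p) = 2p − 4(1−p), giving p = 7/13.
Let Firm B play low price with probability q. Firm A is indifferent when −4q + 2(1−q) = 3q − 4(1−q), giving q = 6/13.
The value is -4·(6/13) + (2)·(7/13) = -10/13.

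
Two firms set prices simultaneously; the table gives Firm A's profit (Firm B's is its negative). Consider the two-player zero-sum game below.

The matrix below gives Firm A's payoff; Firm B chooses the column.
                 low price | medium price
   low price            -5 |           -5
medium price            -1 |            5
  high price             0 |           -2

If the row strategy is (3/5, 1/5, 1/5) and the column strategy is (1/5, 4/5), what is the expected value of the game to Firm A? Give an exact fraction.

Against (1/5, 4/5), each row's expected payoff is low price: -5; medium price: 19/5; high price: -8/5.
Taking the (3/5, 1/5, 1/5)-weighted average: (3/5)·(-5) + (1/5)·(19/5) + (1/5)·(-8/5) = -64/25.

-64/25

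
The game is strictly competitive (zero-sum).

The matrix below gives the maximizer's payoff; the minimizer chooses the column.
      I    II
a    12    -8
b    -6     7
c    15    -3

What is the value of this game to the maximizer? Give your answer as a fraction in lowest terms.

87/31

Row a is strictly dominated by row c, so the maximizer never plays it.
The remaining 2×2 game on (b, c) × (I, II) has no saddle point. Let the maximizer play b with probability p; indifference gives −6p + 15(1−p) = 7p − 3(1−p), so p = 18/31.
Similarly the minimizer's optimal q on I is 10/31, and the value is -6·(10/31) + (7)·(21/31) = 87/31.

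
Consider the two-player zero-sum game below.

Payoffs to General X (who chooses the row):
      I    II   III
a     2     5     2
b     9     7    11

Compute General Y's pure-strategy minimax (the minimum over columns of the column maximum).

7

The worst case (largest entry) in each column is I: 9, II: 7, III: 11.
The best (smallest) of these is 7.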